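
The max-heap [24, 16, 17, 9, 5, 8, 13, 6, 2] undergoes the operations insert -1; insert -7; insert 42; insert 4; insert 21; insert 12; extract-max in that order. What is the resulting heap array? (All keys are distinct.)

[24, 16, 21, 9, 5, 17, 13, 6, 2, -1, -7, 8, 4, 12]

insert -1:
  append -1 at index 9 → [24, 16, 17, 9, 5, 8, 13, 6, 2, -1] (no swap needed)
insert -7:
  append -7 at index 10 → [24, 16, 17, 9, 5, 8, 13, 6, 2, -1, -7] (no swap needed)
insert 42:
  append 42 at index 11 → [24, 16, 17, 9, 5, 8, 13, 6, 2, -1, -7, 42]
  42 > parent 8 at index 5, swap → [24, 16, 17, 9, 5, 42, 13, 6, 2, -1, -7, 8]
  42 > parent 17 at index 2, swap → [24, 16, 42, 9, 5, 17, 13, 6, 2, -1, -7, 8]
  42 > parent 24 at index 0, swap → [42, 16, 24, 9, 5, 17, 13, 6, 2, -1, -7, 8]
insert 4:
  append 4 at index 12 → [42, 16, 24, 9, 5, 17, 13, 6, 2, -1, -7, 8, 4] (no swap needed)
insert 21:
  append 21 at index 13 → [42, 16, 24, 9, 5, 17, 13, 6, 2, -1, -7, 8, 4, 21]
  21 > parent 13 at index 6, swap → [42, 16, 24, 9, 5, 17, 21, 6, 2, -1, -7, 8, 4, 13]
insert 12:
  append 12 at index 14 → [42, 16, 24, 9, 5, 17, 21, 6, 2, -1, -7, 8, 4, 13, 12] (no swap needed)
extract-max → returns 42:
  remove root 42; move last element 12 to root → [12, 16, 24, 9, 5, 17, 21, 6, 2, -1, -7, 8, 4, 13]
  12 vs larger child 24 at index 2, swap → [24, 16, 12, 9, 5, 17, 21, 6, 2, -1, -7, 8, 4, 13]
  12 vs larger child 21 at index 6, swap → [24, 16, 21, 9, 5, 17, 12, 6, 2, -1, -7, 8, 4, 13]
  12 vs only child 13 at index 13, swap → [24, 16, 21, 9, 5, 17, 13, 6, 2, -1, -7, 8, 4, 12]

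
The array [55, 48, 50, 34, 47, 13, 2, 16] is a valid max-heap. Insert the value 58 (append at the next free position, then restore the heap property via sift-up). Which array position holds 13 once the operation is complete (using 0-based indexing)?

append 58 at index 8 → [55, 48, 50, 34, 47, 13, 2, 16, 58]
58 > parent 34 at index 3, swap → [55, 48, 50, 58, 47, 13, 2, 16, 34]
58 > parent 48 at index 1, swap → [55, 58, 50, 48, 47, 13, 2, 16, 34]
58 > parent 55 at index 0, swap → [58, 55, 50, 48, 47, 13, 2, 16, 34]
resulting array: [58, 55, 50, 48, 47, 13, 2, 16, 34]

5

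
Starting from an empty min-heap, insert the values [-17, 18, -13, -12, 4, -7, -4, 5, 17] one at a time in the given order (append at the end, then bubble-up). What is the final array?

[-17, -12, -13, 5, 4, -7, -4, 18, 17]

Insert -17:
  append -17 at index 0 → [-17] (no swap needed)
Insert 18:
  append 18 at index 1 → [-17, 18] (no swap needed)
Insert -13:
  append -13 at index 2 → [-17, 18, -13] (no swap needed)
Insert -12:
  append -12 at index 3 → [-17, 18, -13, -12]
  -12 < parent 18 at index 1, swap → [-17, -12, -13, 18]
Insert 4:
  append 4 at index 4 → [-17, -12, -13, 18, 4] (no swap needed)
Insert -7:
  append -7 at index 5 → [-17, -12, -13, 18, 4, -7] (no swap needed)
Insert -4:
  append -4 at index 6 → [-17, -12, -13, 18, 4, -7, -4] (no swap needed)
Insert 5:
  append 5 at index 7 → [-17, -12, -13, 18, 4, -7, -4, 5]
  5 < parent 18 at index 3, swap → [-17, -12, -13, 5, 4, -7, -4, 18]
Insert 17:
  append 17 at index 8 → [-17, -12, -13, 5, 4, -7, -4, 18, 17] (no swap needed)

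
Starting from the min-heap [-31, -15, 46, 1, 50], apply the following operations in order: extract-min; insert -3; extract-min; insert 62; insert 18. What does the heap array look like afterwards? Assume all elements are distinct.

extract-min → returns -31:
  remove root -31; move last element 50 to root → [50, -15, 46, 1]
  50 vs smaller child -15 at index 1, swap → [-15, 50, 46, 1]
  50 vs only child 1 at index 3, swap → [-15, 1, 46, 50]
insert -3:
  append -3 at index 4 → [-15, 1, 46, 50, -3]
  -3 < parent 1 at index 1, swap → [-15, -3, 46, 50, 1]
extract-min → returns -15:
  remove root -15; move last element 1 to root → [1, -3, 46, 50]
  1 vs smaller child -3 at index 1, swap → [-3, 1, 46, 50]
insert 62:
  append 62 at index 4 → [-3, 1, 46, 50, 62] (no swap needed)
insert 18:
  append 18 at index 5 → [-3, 1, 46, 50, 62, 18]
  18 < parent 46 at index 2, swap → [-3, 1, 18, 50, 62, 46]

[-3, 1, 18, 50, 62, 46]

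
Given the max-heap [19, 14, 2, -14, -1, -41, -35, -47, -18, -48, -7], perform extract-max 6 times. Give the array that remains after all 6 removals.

[-18, -41, -35, -47, -48]

extract-max #1 returns 19:
  remove root 19; move last element -7 to root → [-7, 14, 2, -14, -1, -41, -35, -47, -18, -48]
  -7 vs larger child 14 at index 1, swap → [14, -7, 2, -14, -1, -41, -35, -47, -18, -48]
  -7 vs larger child -1 at index 4, swap → [14, -1, 2, -14, -7, -41, -35, -47, -18, -48]
extract-max #2 returns 14:
  remove root 14; move last element -48 to root → [-48, -1, 2, -14, -7, -41, -35, -47, -18]
  -48 vs larger child 2 at index 2, swap → [2, -1, -48, -14, -7, -41, -35, -47, -18]
  -48 vs larger child -35 at index 6, swap → [2, -1, -35, -14, -7, -41, -48, -47, -18]
extract-max #3 returns 2:
  remove root 2; move last element -18 to root → [-18, -1, -35, -14, -7, -41, -48, -47]
  -18 vs larger child -1 at index 1, swap → [-1, -18, -35, -14, -7, -41, -48, -47]
  -18 vs larger child -7 at index 4, swap → [-1, -7, -35, -14, -18, -41, -48, -47]
extract-max #4 returns -1:
  remove root -1; move last element -47 to root → [-47, -7, -35, -14, -18, -41, -48]
  -47 vs larger child -7 at index 1, swap → [-7, -47, -35, -14, -18, -41, -48]
  -47 vs larger child -14 at index 3, swap → [-7, -14, -35, -47, -18, -41, -48]
extract-max #5 returns -7:
  remove root -7; move last element -48 to root → [-48, -14, -35, -47, -18, -41]
  -48 vs larger child -14 at index 1, swap → [-14, -48, -35, -47, -18, -41]
  -48 vs larger child -18 at index 4, swap → [-14, -18, -35, -47, -48, -41]
extract-max #6 returns -14:
  remove root -14; move last element -41 to root → [-41, -18, -35, -47, -48]
  -41 vs larger child -18 at index 1, swap → [-18, -41, -35, -47, -48]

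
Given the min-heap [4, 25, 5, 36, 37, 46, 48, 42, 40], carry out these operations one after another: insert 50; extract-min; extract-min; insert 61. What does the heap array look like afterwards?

[25, 36, 46, 40, 37, 50, 48, 42, 61]

insert 50:
  append 50 at index 9 → [4, 25, 5, 36, 37, 46, 48, 42, 40, 50] (no swap needed)
extract-min → returns 4:
  remove root 4; move last element 50 to root → [50, 25, 5, 36, 37, 46, 48, 42, 40]
  50 vs smaller child 5 at index 2, swap → [5, 25, 50, 36, 37, 46, 48, 42, 40]
  50 vs smaller child 46 at index 5, swap → [5, 25, 46, 36, 37, 50, 48, 42, 40]
extract-min → returns 5:
  remove root 5; move last element 40 to root → [40, 25, 46, 36, 37, 50, 48, 42]
  40 vs smaller child 25 at index 1, swap → [25, 40, 46, 36, 37, 50, 48, 42]
  40 vs smaller child 36 at index 3, swap → [25, 36, 46, 40, 37, 50, 48, 42]
insert 61:
  append 61 at index 8 → [25, 36, 46, 40, 37, 50, 48, 42, 61] (no swap needed)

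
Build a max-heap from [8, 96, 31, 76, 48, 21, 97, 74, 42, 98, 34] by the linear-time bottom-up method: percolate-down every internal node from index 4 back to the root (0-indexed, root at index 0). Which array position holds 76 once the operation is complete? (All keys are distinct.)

sift down from index 4:
  48 vs larger child 98 at index 9, swap → [8, 96, 31, 76, 98, 21, 97, 74, 42, 48, 34]
sift down from index 3: already satisfies heap property
sift down from index 2:
  31 vs larger child 97 at index 6, swap → [8, 96, 97, 76, 98, 21, 31, 74, 42, 48, 34]
sift down from index 1:
  96 vs larger child 98 at index 4, swap → [8, 98, 97, 76, 96, 21, 31, 74, 42, 48, 34]
sift down from index 0:
  8 vs larger child 98 at index 1, swap → [98, 8, 97, 76, 96, 21, 31, 74, 42, 48, 34]
  8 vs larger child 96 at index 4, swap → [98, 96, 97, 76, 8, 21, 31, 74, 42, 48, 34]
  8 vs larger child 48 at index 9, swap → [98, 96, 97, 76, 48, 21, 31, 74, 42, 8, 34]
resulting array: [98, 96, 97, 76, 48, 21, 31, 74, 42, 8, 34]

3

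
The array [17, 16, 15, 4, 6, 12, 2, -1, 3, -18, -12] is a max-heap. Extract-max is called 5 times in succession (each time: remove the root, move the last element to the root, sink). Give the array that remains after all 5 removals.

extract-max #1 returns 17:
  remove root 17; move last element -12 to root → [-12, 16, 15, 4, 6, 12, 2, -1, 3, -18]
  -12 vs larger child 16 at index 1, swap → [16, -12, 15, 4, 6, 12, 2, -1, 3, -18]
  -12 vs larger child 6 at index 4, swap → [16, 6, 15, 4, -12, 12, 2, -1, 3, -18]
extract-max #2 returns 16:
  remove root 16; move last element -18 to root → [-18, 6, 15, 4, -12, 12, 2, -1, 3]
  -18 vs larger child 15 at index 2, swap → [15, 6, -18, 4, -12, 12, 2, -1, 3]
  -18 vs larger child 12 at index 5, swap → [15, 6, 12, 4, -12, -18, 2, -1, 3]
extract-max #3 returns 15:
  remove root 15; move last element 3 to root → [3, 6, 12, 4, -12, -18, 2, -1]
  3 vs larger child 12 at index 2, swap → [12, 6, 3, 4, -12, -18, 2, -1]
extract-max #4 returns 12:
  remove root 12; move last element -1 to root → [-1, 6, 3, 4, -12, -18, 2]
  -1 vs larger child 6 at index 1, swap → [6, -1, 3, 4, -12, -18, 2]
  -1 vs larger child 4 at index 3, swap → [6, 4, 3, -1, -12, -18, 2]
extract-max #5 returns 6:
  remove root 6; move last element 2 to root → [2, 4, 3, -1, -12, -18]
  2 vs larger child 4 at index 1, swap → [4, 2, 3, -1, -12, -18]

[4, 2, 3, -1, -12, -18]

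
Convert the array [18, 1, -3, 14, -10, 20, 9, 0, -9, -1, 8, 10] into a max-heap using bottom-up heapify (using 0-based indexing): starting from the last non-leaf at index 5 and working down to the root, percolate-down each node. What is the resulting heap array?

[20, 14, 18, 1, 8, 10, 9, 0, -9, -1, -10, -3]

sift down from index 5: already satisfies heap property
sift down from index 4:
  -10 vs larger child 8 at index 10, swap → [18, 1, -3, 14, 8, 20, 9, 0, -9, -1, -10, 10]
sift down from index 3: already satisfies heap property
sift down from index 2:
  -3 vs larger child 20 at index 5, swap → [18, 1, 20, 14, 8, -3, 9, 0, -9, -1, -10, 10]
  -3 vs only child 10 at index 11, swap → [18, 1, 20, 14, 8, 10, 9, 0, -9, -1, -10, -3]
sift down from index 1:
  1 vs larger child 14 at index 3, swap → [18, 14, 20, 1, 8, 10, 9, 0, -9, -1, -10, -3]
sift down from index 0:
  18 vs larger child 20 at index 2, swap → [20, 14, 18, 1, 8, 10, 9, 0, -9, -1, -10, -3]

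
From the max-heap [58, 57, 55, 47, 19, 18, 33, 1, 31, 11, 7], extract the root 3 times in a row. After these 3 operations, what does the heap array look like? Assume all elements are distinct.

[47, 31, 33, 7, 19, 18, 11, 1]

extract-max #1 returns 58:
  remove root 58; move last element 7 to root → [7, 57, 55, 47, 19, 18, 33, 1, 31, 11]
  7 vs larger child 57 at index 1, swap → [57, 7, 55, 47, 19, 18, 33, 1, 31, 11]
  7 vs larger child 47 at index 3, swap → [57, 47, 55, 7, 19, 18, 33, 1, 31, 11]
  7 vs larger child 31 at index 8, swap → [57, 47, 55, 31, 19, 18, 33, 1, 7, 11]
extract-max #2 returns 57:
  remove root 57; move last element 11 to root → [11, 47, 55, 31, 19, 18, 33, 1, 7]
  11 vs larger child 55 at index 2, swap → [55, 47, 11, 31, 19, 18, 33, 1, 7]
  11 vs larger child 33 at index 6, swap → [55, 47, 33, 31, 19, 18, 11, 1, 7]
extract-max #3 returns 55:
  remove root 55; move last element 7 to root → [7, 47, 33, 31, 19, 18, 11, 1]
  7 vs larger child 47 at index 1, swap → [47, 7, 33, 31, 19, 18, 11, 1]
  7 vs larger child 31 at index 3, swap → [47, 31, 33, 7, 19, 18, 11, 1]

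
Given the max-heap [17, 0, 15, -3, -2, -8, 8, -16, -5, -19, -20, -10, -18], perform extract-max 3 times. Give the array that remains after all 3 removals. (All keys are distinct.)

[0, -2, -8, -3, -19, -10, -18, -16, -5, -20]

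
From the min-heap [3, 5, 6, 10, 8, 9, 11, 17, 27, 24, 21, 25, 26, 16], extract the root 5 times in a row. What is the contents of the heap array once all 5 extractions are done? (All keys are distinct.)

[10, 16, 11, 17, 24, 25, 21, 26, 27]

extract-min #1 returns 3:
  remove root 3; move last element 16 to root → [16, 5, 6, 10, 8, 9, 11, 17, 27, 24, 21, 25, 26]
  16 vs smaller child 5 at index 1, swap → [5, 16, 6, 10, 8, 9, 11, 17, 27, 24, 21, 25, 26]
  16 vs smaller child 8 at index 4, swap → [5, 8, 6, 10, 16, 9, 11, 17, 27, 24, 21, 25, 26]
extract-min #2 returns 5:
  remove root 5; move last element 26 to root → [26, 8, 6, 10, 16, 9, 11, 17, 27, 24, 21, 25]
  26 vs smaller child 6 at index 2, swap → [6, 8, 26, 10, 16, 9, 11, 17, 27, 24, 21, 25]
  26 vs smaller child 9 at index 5, swap → [6, 8, 9, 10, 16, 26, 11, 17, 27, 24, 21, 25]
  26 vs only child 25 at index 11, swap → [6, 8, 9, 10, 16, 25, 11, 17, 27, 24, 21, 26]
extract-min #3 returns 6:
  remove root 6; move last element 26 to root → [26, 8, 9, 10, 16, 25, 11, 17, 27, 24, 21]
  26 vs smaller child 8 at index 1, swap → [8, 26, 9, 10, 16, 25, 11, 17, 27, 24, 21]
  26 vs smaller child 10 at index 3, swap → [8, 10, 9, 26, 16, 25, 11, 17, 27, 24, 21]
  26 vs smaller child 17 at index 7, swap → [8, 10, 9, 17, 16, 25, 11, 26, 27, 24, 21]
extract-min #4 returns 8:
  remove root 8; move last element 21 to root → [21, 10, 9, 17, 16, 25, 11, 26, 27, 24]
  21 vs smaller child 9 at index 2, swap → [9, 10, 21, 17, 16, 25, 11, 26, 27, 24]
  21 vs smaller child 11 at index 6, swap → [9, 10, 11, 17, 16, 25, 21, 26, 27, 24]
extract-min #5 returns 9:
  remove root 9; move last element 24 to root → [24, 10, 11, 17, 16, 25, 21, 26, 27]
  24 vs smaller child 10 at index 1, swap → [10, 24, 11, 17, 16, 25, 21, 26, 27]
  24 vs smaller child 16 at index 4, swap → [10, 16, 11, 17, 24, 25, 21, 26, 27]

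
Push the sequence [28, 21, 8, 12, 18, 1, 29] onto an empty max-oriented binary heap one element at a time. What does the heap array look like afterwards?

[29, 21, 28, 12, 18, 1, 8]

Insert 28:
  append 28 at index 0 → [28] (no swap needed)
Insert 21:
  append 21 at index 1 → [28, 21] (no swap needed)
Insert 8:
  append 8 at index 2 → [28, 21, 8] (no swap needed)
Insert 12:
  append 12 at index 3 → [28, 21, 8, 12] (no swap needed)
Insert 18:
  append 18 at index 4 → [28, 21, 8, 12, 18] (no swap needed)
Insert 1:
  append 1 at index 5 → [28, 21, 8, 12, 18, 1] (no swap needed)
Insert 29:
  append 29 at index 6 → [28, 21, 8, 12, 18, 1, 29]
  29 > parent 8 at index 2, swap → [28, 21, 29, 12, 18, 1, 8]
  29 > parent 28 at index 0, swap → [29, 21, 28, 12, 18, 1, 8]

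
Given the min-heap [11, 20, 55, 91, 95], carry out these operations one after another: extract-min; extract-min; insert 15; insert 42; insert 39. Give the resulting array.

[15, 42, 39, 91, 55, 95]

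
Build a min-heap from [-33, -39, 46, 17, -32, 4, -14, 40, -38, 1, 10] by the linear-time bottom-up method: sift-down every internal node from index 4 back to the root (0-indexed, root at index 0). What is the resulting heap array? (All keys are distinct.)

sift down from index 4: already satisfies heap property
sift down from index 3:
  17 vs smaller child -38 at index 8, swap → [-33, -39, 46, -38, -32, 4, -14, 40, 17, 1, 10]
sift down from index 2:
  46 vs smaller child -14 at index 6, swap → [-33, -39, -14, -38, -32, 4, 46, 40, 17, 1, 10]
sift down from index 1: already satisfies heap property
sift down from index 0:
  -33 vs smaller child -39 at index 1, swap → [-39, -33, -14, -38, -32, 4, 46, 40, 17, 1, 10]
  -33 vs smaller child -38 at index 3, swap → [-39, -38, -14, -33, -32, 4, 46, 40, 17, 1, 10]

[-39, -38, -14, -33, -32, 4, 46, 40, 17, 1, 10]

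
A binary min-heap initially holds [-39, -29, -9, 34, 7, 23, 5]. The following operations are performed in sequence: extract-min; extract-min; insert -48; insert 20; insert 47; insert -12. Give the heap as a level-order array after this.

extract-min → returns -39:
  remove root -39; move last element 5 to root → [5, -29, -9, 34, 7, 23]
  5 vs smaller child -29 at index 1, swap → [-29, 5, -9, 34, 7, 23]
extract-min → returns -29:
  remove root -29; move last element 23 to root → [23, 5, -9, 34, 7]
  23 vs smaller child -9 at index 2, swap → [-9, 5, 23, 34, 7]
insert -48:
  append -48 at index 5 → [-9, 5, 23, 34, 7, -48]
  -48 < parent 23 at index 2, swap → [-9, 5, -48, 34, 7, 23]
  -48 < parent -9 at index 0, swap → [-48, 5, -9, 34, 7, 23]
insert 20:
  append 20 at index 6 → [-48, 5, -9, 34, 7, 23, 20] (no swap needed)
insert 47:
  append 47 at index 7 → [-48, 5, -9, 34, 7, 23, 20, 47] (no swap needed)
insert -12:
  append -12 at index 8 → [-48, 5, -9, 34, 7, 23, 20, 47, -12]
  -12 < parent 34 at index 3, swap → [-48, 5, -9, -12, 7, 23, 20, 47, 34]
  -12 < parent 5 at index 1, swap → [-48, -12, -9, 5, 7, 23, 20, 47, 34]

[-48, -12, -9, 5, 7, 23, 20, 47, 34]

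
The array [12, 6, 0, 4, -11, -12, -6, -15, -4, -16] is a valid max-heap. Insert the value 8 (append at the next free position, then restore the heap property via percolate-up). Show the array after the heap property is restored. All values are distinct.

[12, 8, 0, 4, 6, -12, -6, -15, -4, -16, -11]

append 8 at index 10 → [12, 6, 0, 4, -11, -12, -6, -15, -4, -16, 8]
8 > parent -11 at index 4, swap → [12, 6, 0, 4, 8, -12, -6, -15, -4, -16, -11]
8 > parent 6 at index 1, swap → [12, 8, 0, 4, 6, -12, -6, -15, -4, -16, -11]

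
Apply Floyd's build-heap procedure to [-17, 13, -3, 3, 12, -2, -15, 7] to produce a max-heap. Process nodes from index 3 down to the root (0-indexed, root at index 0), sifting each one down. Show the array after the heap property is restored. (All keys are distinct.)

sift down from index 3:
  3 vs only child 7 at index 7, swap → [-17, 13, -3, 7, 12, -2, -15, 3]
sift down from index 2:
  -3 vs larger child -2 at index 5, swap → [-17, 13, -2, 7, 12, -3, -15, 3]
sift down from index 1: already satisfies heap property
sift down from index 0:
  -17 vs larger child 13 at index 1, swap → [13, -17, -2, 7, 12, -3, -15, 3]
  -17 vs larger child 12 at index 4, swap → [13, 12, -2, 7, -17, -3, -15, 3]

[13, 12, -2, 7, -17, -3, -15, 3]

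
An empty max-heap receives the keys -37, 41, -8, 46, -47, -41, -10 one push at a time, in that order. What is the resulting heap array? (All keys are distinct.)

Insert -37:
  append -37 at index 0 → [-37] (no swap needed)
Insert 41:
  append 41 at index 1 → [-37, 41]
  41 > parent -37 at index 0, swap → [41, -37]
Insert -8:
  append -8 at index 2 → [41, -37, -8] (no swap needed)
Insert 46:
  append 46 at index 3 → [41, -37, -8, 46]
  46 > parent -37 at index 1, swap → [41, 46, -8, -37]
  46 > parent 41 at index 0, swap → [46, 41, -8, -37]
Insert -47:
  append -47 at index 4 → [46, 41, -8, -37, -47] (no swap needed)
Insert -41:
  append -41 at index 5 → [46, 41, -8, -37, -47, -41] (no swap needed)
Insert -10:
  append -10 at index 6 → [46, 41, -8, -37, -47, -41, -10] (no swap needed)

[46, 41, -8, -37, -47, -41, -10]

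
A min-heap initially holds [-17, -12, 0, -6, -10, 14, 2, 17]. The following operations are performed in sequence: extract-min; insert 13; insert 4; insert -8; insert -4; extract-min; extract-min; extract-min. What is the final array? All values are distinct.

extract-min → returns -17:
  remove root -17; move last element 17 to root → [17, -12, 0, -6, -10, 14, 2]
  17 vs smaller child -12 at index 1, swap → [-12, 17, 0, -6, -10, 14, 2]
  17 vs smaller child -10 at index 4, swap → [-12, -10, 0, -6, 17, 14, 2]
insert 13:
  append 13 at index 7 → [-12, -10, 0, -6, 17, 14, 2, 13] (no swap needed)
insert 4:
  append 4 at index 8 → [-12, -10, 0, -6, 17, 14, 2, 13, 4] (no swap needed)
insert -8:
  append -8 at index 9 → [-12, -10, 0, -6, 17, 14, 2, 13, 4, -8]
  -8 < parent 17 at index 4, swap → [-12, -10, 0, -6, -8, 14, 2, 13, 4, 17]
insert -4:
  append -4 at index 10 → [-12, -10, 0, -6, -8, 14, 2, 13, 4, 17, -4] (no swap needed)
extract-min → returns -12:
  remove root -12; move last element -4 to root → [-4, -10, 0, -6, -8, 14, 2, 13, 4, 17]
  -4 vs smaller child -10 at index 1, swap → [-10, -4, 0, -6, -8, 14, 2, 13, 4, 17]
  -4 vs smaller child -8 at index 4, swap → [-10, -8, 0, -6, -4, 14, 2, 13, 4, 17]
extract-min → returns -10:
  remove root -10; move last element 17 to root → [17, -8, 0, -6, -4, 14, 2, 13, 4]
  17 vs smaller child -8 at index 1, swap → [-8, 17, 0, -6, -4, 14, 2, 13, 4]
  17 vs smaller child -6 at index 3, swap → [-8, -6, 0, 17, -4, 14, 2, 13, 4]
  17 vs smaller child 4 at index 8, swap → [-8, -6, 0, 4, -4, 14, 2, 13, 17]
extract-min → returns -8:
  remove root -8; move last element 17 to root → [17, -6, 0, 4, -4, 14, 2, 13]
  17 vs smaller child -6 at index 1, swap → [-6, 17, 0, 4, -4, 14, 2, 13]
  17 vs smaller child -4 at index 4, swap → [-6, -4, 0, 4, 17, 14, 2, 13]

[-6, -4, 0, 4, 17, 14, 2, 13]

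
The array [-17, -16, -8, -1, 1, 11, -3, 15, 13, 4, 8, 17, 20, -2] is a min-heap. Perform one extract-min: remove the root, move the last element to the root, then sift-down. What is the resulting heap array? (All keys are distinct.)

[-16, -2, -8, -1, 1, 11, -3, 15, 13, 4, 8, 17, 20]

remove root -17; move last element -2 to root → [-2, -16, -8, -1, 1, 11, -3, 15, 13, 4, 8, 17, 20]
-2 vs smaller child -16 at index 1, swap → [-16, -2, -8, -1, 1, 11, -3, 15, 13, 4, 8, 17, 20]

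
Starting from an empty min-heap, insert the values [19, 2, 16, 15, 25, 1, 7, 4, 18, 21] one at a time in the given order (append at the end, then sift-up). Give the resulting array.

[1, 4, 2, 15, 21, 16, 7, 19, 18, 25]

Insert 19:
  append 19 at index 0 → [19] (no swap needed)
Insert 2:
  append 2 at index 1 → [19, 2]
  2 < parent 19 at index 0, swap → [2, 19]
Insert 16:
  append 16 at index 2 → [2, 19, 16] (no swap needed)
Insert 15:
  append 15 at index 3 → [2, 19, 16, 15]
  15 < parent 19 at index 1, swap → [2, 15, 16, 19]
Insert 25:
  append 25 at index 4 → [2, 15, 16, 19, 25] (no swap needed)
Insert 1:
  append 1 at index 5 → [2, 15, 16, 19, 25, 1]
  1 < parent 16 at index 2, swap → [2, 15, 1, 19, 25, 16]
  1 < parent 2 at index 0, swap → [1, 15, 2, 19, 25, 16]
Insert 7:
  append 7 at index 6 → [1, 15, 2, 19, 25, 16, 7] (no swap needed)
Insert 4:
  append 4 at index 7 → [1, 15, 2, 19, 25, 16, 7, 4]
  4 < parent 19 at index 3, swap → [1, 15, 2, 4, 25, 16, 7, 19]
  4 < parent 15 at index 1, swap → [1, 4, 2, 15, 25, 16, 7, 19]
Insert 18:
  append 18 at index 8 → [1, 4, 2, 15, 25, 16, 7, 19, 18] (no swap needed)
Insert 21:
  append 21 at index 9 → [1, 4, 2, 15, 25, 16, 7, 19, 18, 21]
  21 < parent 25 at index 4, swap → [1, 4, 2, 15, 21, 16, 7, 19, 18, 25]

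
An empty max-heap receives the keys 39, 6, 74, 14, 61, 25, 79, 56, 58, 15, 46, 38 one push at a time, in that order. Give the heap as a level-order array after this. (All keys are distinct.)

Insert 39:
  append 39 at index 0 → [39] (no swap needed)
Insert 6:
  append 6 at index 1 → [39, 6] (no swap needed)
Insert 74:
  append 74 at index 2 → [39, 6, 74]
  74 > parent 39 at index 0, swap → [74, 6, 39]
Insert 14:
  append 14 at index 3 → [74, 6, 39, 14]
  14 > parent 6 at index 1, swap → [74, 14, 39, 6]
Insert 61:
  append 61 at index 4 → [74, 14, 39, 6, 61]
  61 > parent 14 at index 1, swap → [74, 61, 39, 6, 14]
Insert 25:
  append 25 at index 5 → [74, 61, 39, 6, 14, 25] (no swap needed)
Insert 79:
  append 79 at index 6 → [74, 61, 39, 6, 14, 25, 79]
  79 > parent 39 at index 2, swap → [74, 61, 79, 6, 14, 25, 39]
  79 > parent 74 at index 0, swap → [79, 61, 74, 6, 14, 25, 39]
Insert 56:
  append 56 at index 7 → [79, 61, 74, 6, 14, 25, 39, 56]
  56 > parent 6 at index 3, swap → [79, 61, 74, 56, 14, 25, 39, 6]
Insert 58:
  append 58 at index 8 → [79, 61, 74, 56, 14, 25, 39, 6, 58]
  58 > parent 56 at index 3, swap → [79, 61, 74, 58, 14, 25, 39, 6, 56]
Insert 15:
  append 15 at index 9 → [79, 61, 74, 58, 14, 25, 39, 6, 56, 15]
  15 > parent 14 at index 4, swap → [79, 61, 74, 58, 15, 25, 39, 6, 56, 14]
Insert 46:
  append 46 at index 10 → [79, 61, 74, 58, 15, 25, 39, 6, 56, 14, 46]
  46 > parent 15 at index 4, swap → [79, 61, 74, 58, 46, 25, 39, 6, 56, 14, 15]
Insert 38:
  append 38 at index 11 → [79, 61, 74, 58, 46, 25, 39, 6, 56, 14, 15, 38]
  38 > parent 25 at index 5, swap → [79, 61, 74, 58, 46, 38, 39, 6, 56, 14, 15, 25]

[79, 61, 74, 58, 46, 38, 39, 6, 56, 14, 15, 25]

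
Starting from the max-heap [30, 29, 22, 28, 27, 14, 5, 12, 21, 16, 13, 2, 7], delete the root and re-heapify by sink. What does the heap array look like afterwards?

remove root 30; move last element 7 to root → [7, 29, 22, 28, 27, 14, 5, 12, 21, 16, 13, 2]
7 vs larger child 29 at index 1, swap → [29, 7, 22, 28, 27, 14, 5, 12, 21, 16, 13, 2]
7 vs larger child 28 at index 3, swap → [29, 28, 22, 7, 27, 14, 5, 12, 21, 16, 13, 2]
7 vs larger child 21 at index 8, swap → [29, 28, 22, 21, 27, 14, 5, 12, 7, 16, 13, 2]

[29, 28, 22, 21, 27, 14, 5, 12, 7, 16, 13, 2]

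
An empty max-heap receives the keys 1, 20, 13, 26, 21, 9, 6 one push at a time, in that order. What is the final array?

[26, 21, 13, 1, 20, 9, 6]

Insert 1:
  append 1 at index 0 → [1] (no swap needed)
Insert 20:
  append 20 at index 1 → [1, 20]
  20 > parent 1 at index 0, swap → [20, 1]
Insert 13:
  append 13 at index 2 → [20, 1, 13] (no swap needed)
Insert 26:
  append 26 at index 3 → [20, 1, 13, 26]
  26 > parent 1 at index 1, swap → [20, 26, 13, 1]
  26 > parent 20 at index 0, swap → [26, 20, 13, 1]
Insert 21:
  append 21 at index 4 → [26, 20, 13, 1, 21]
  21 > parent 20 at index 1, swap → [26, 21, 13, 1, 20]
Insert 9:
  append 9 at index 5 → [26, 21, 13, 1, 20, 9] (no swap needed)
Insert 6:
  append 6 at index 6 → [26, 21, 13, 1, 20, 9, 6] (no swap needed)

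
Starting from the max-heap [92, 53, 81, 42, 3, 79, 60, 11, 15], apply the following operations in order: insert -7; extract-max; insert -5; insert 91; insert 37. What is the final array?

[91, 81, 79, 42, 53, 37, 60, 11, 15, -5, 3, -7]

insert -7:
  append -7 at index 9 → [92, 53, 81, 42, 3, 79, 60, 11, 15, -7] (no swap needed)
extract-max → returns 92:
  remove root 92; move last element -7 to root → [-7, 53, 81, 42, 3, 79, 60, 11, 15]
  -7 vs larger child 81 at index 2, swap → [81, 53, -7, 42, 3, 79, 60, 11, 15]
  -7 vs larger child 79 at index 5, swap → [81, 53, 79, 42, 3, -7, 60, 11, 15]
insert -5:
  append -5 at index 9 → [81, 53, 79, 42, 3, -7, 60, 11, 15, -5] (no swap needed)
insert 91:
  append 91 at index 10 → [81, 53, 79, 42, 3, -7, 60, 11, 15, -5, 91]
  91 > parent 3 at index 4, swap → [81, 53, 79, 42, 91, -7, 60, 11, 15, -5, 3]
  91 > parent 53 at index 1, swap → [81, 91, 79, 42, 53, -7, 60, 11, 15, -5, 3]
  91 > parent 81 at index 0, swap → [91, 81, 79, 42, 53, -7, 60, 11, 15, -5, 3]
insert 37:
  append 37 at index 11 → [91, 81, 79, 42, 53, -7, 60, 11, 15, -5, 3, 37]
  37 > parent -7 at index 5, swap → [91, 81, 79, 42, 53, 37, 60, 11, 15, -5, 3, -7]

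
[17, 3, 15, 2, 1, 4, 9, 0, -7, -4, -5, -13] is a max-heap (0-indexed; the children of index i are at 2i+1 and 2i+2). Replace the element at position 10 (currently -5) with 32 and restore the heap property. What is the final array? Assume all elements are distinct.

[32, 17, 15, 2, 3, 4, 9, 0, -7, -4, 1, -13]

set index 10 from -5 to 32 → [17, 3, 15, 2, 1, 4, 9, 0, -7, -4, 32, -13]
32 > parent 1 at index 4, swap → [17, 3, 15, 2, 32, 4, 9, 0, -7, -4, 1, -13]
32 > parent 3 at index 1, swap → [17, 32, 15, 2, 3, 4, 9, 0, -7, -4, 1, -13]
32 > parent 17 at index 0, swap → [32, 17, 15, 2, 3, 4, 9, 0, -7, -4, 1, -13]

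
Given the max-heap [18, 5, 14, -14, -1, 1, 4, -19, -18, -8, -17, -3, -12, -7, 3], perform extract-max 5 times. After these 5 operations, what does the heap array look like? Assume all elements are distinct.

[1, -1, -3, -14, -7, -17, -12, -19, -18, -8]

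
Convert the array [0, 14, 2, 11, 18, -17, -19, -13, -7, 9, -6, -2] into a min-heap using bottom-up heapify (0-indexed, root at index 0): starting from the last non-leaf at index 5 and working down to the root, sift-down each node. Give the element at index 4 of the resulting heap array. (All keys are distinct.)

sift down from index 5: already satisfies heap property
sift down from index 4:
  18 vs smaller child -6 at index 10, swap → [0, 14, 2, 11, -6, -17, -19, -13, -7, 9, 18, -2]
sift down from index 3:
  11 vs smaller child -13 at index 7, swap → [0, 14, 2, -13, -6, -17, -19, 11, -7, 9, 18, -2]
sift down from index 2:
  2 vs smaller child -19 at index 6, swap → [0, 14, -19, -13, -6, -17, 2, 11, -7, 9, 18, -2]
sift down from index 1:
  14 vs smaller child -13 at index 3, swap → [0, -13, -19, 14, -6, -17, 2, 11, -7, 9, 18, -2]
  14 vs smaller child -7 at index 8, swap → [0, -13, -19, -7, -6, -17, 2, 11, 14, 9, 18, -2]
sift down from index 0:
  0 vs smaller child -19 at index 2, swap → [-19, -13, 0, -7, -6, -17, 2, 11, 14, 9, 18, -2]
  0 vs smaller child -17 at index 5, swap → [-19, -13, -17, -7, -6, 0, 2, 11, 14, 9, 18, -2]
  0 vs only child -2 at index 11, swap → [-19, -13, -17, -7, -6, -2, 2, 11, 14, 9, 18, 0]
resulting array: [-19, -13, -17, -7, -6, -2, 2, 11, 14, 9, 18, 0]

-6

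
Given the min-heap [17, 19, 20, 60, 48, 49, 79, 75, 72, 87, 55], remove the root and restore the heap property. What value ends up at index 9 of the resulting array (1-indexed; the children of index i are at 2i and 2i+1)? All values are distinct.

72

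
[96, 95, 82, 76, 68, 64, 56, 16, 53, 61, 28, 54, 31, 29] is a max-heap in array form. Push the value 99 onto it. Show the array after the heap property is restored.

append 99 at index 14 → [96, 95, 82, 76, 68, 64, 56, 16, 53, 61, 28, 54, 31, 29, 99]
99 > parent 56 at index 6, swap → [96, 95, 82, 76, 68, 64, 99, 16, 53, 61, 28, 54, 31, 29, 56]
99 > parent 82 at index 2, swap → [96, 95, 99, 76, 68, 64, 82, 16, 53, 61, 28, 54, 31, 29, 56]
99 > parent 96 at index 0, swap → [99, 95, 96, 76, 68, 64, 82, 16, 53, 61, 28, 54, 31, 29, 56]

[99, 95, 96, 76, 68, 64, 82, 16, 53, 61, 28, 54, 31, 29, 56]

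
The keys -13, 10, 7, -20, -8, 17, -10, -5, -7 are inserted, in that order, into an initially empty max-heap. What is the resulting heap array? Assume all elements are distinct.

[17, -5, 10, -7, -13, 7, -10, -20, -8]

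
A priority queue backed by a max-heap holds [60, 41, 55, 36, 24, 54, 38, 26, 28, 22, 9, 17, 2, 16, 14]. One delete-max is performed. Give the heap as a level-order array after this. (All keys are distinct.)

[55, 41, 54, 36, 24, 17, 38, 26, 28, 22, 9, 14, 2, 16]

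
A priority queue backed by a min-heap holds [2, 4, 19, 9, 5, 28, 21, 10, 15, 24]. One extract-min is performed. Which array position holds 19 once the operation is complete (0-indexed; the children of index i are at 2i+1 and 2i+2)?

2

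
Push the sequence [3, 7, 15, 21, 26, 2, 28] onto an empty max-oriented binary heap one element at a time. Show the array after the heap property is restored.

Insert 3:
  append 3 at index 0 → [3] (no swap needed)
Insert 7:
  append 7 at index 1 → [3, 7]
  7 > parent 3 at index 0, swap → [7, 3]
Insert 15:
  append 15 at index 2 → [7, 3, 15]
  15 > parent 7 at index 0, swap → [15, 3, 7]
Insert 21:
  append 21 at index 3 → [15, 3, 7, 21]
  21 > parent 3 at index 1, swap → [15, 21, 7, 3]
  21 > parent 15 at index 0, swap → [21, 15, 7, 3]
Insert 26:
  append 26 at index 4 → [21, 15, 7, 3, 26]
  26 > parent 15 at index 1, swap → [21, 26, 7, 3, 15]
  26 > parent 21 at index 0, swap → [26, 21, 7, 3, 15]
Insert 2:
  append 2 at index 5 → [26, 21, 7, 3, 15, 2] (no swap needed)
Insert 28:
  append 28 at index 6 → [26, 21, 7, 3, 15, 2, 28]
  28 > parent 7 at index 2, swap → [26, 21, 28, 3, 15, 2, 7]
  28 > parent 26 at index 0, swap → [28, 21, 26, 3, 15, 2, 7]

[28, 21, 26, 3, 15, 2, 7]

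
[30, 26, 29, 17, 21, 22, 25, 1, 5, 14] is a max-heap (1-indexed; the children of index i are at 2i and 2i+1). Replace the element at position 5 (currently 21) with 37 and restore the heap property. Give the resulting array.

set index 5 from 21 to 37 → [30, 26, 29, 17, 37, 22, 25, 1, 5, 14]
37 > parent 26 at index 2, swap → [30, 37, 29, 17, 26, 22, 25, 1, 5, 14]
37 > parent 30 at index 1, swap → [37, 30, 29, 17, 26, 22, 25, 1, 5, 14]

[37, 30, 29, 17, 26, 22, 25, 1, 5, 14]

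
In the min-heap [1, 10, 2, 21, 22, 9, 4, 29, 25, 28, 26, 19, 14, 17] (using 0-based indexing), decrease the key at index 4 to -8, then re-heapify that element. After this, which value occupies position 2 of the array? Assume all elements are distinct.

2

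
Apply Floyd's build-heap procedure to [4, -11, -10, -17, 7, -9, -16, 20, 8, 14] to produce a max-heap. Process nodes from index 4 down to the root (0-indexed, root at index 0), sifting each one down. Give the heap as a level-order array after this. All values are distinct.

[20, 14, -9, 8, 7, -10, -16, -17, -11, 4]

sift down from index 4:
  7 vs only child 14 at index 9, swap → [4, -11, -10, -17, 14, -9, -16, 20, 8, 7]
sift down from index 3:
  -17 vs larger child 20 at index 7, swap → [4, -11, -10, 20, 14, -9, -16, -17, 8, 7]
sift down from index 2:
  -10 vs larger child -9 at index 5, swap → [4, -11, -9, 20, 14, -10, -16, -17, 8, 7]
sift down from index 1:
  -11 vs larger child 20 at index 3, swap → [4, 20, -9, -11, 14, -10, -16, -17, 8, 7]
  -11 vs larger child 8 at index 8, swap → [4, 20, -9, 8, 14, -10, -16, -17, -11, 7]
sift down from index 0:
  4 vs larger child 20 at index 1, swap → [20, 4, -9, 8, 14, -10, -16, -17, -11, 7]
  4 vs larger child 14 at index 4, swap → [20, 14, -9, 8, 4, -10, -16, -17, -11, 7]
  4 vs only child 7 at index 9, swap → [20, 14, -9, 8, 7, -10, -16, -17, -11, 4]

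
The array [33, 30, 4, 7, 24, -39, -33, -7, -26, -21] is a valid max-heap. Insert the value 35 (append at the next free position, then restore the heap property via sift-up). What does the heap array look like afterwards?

[35, 33, 4, 7, 30, -39, -33, -7, -26, -21, 24]

append 35 at index 10 → [33, 30, 4, 7, 24, -39, -33, -7, -26, -21, 35]
35 > parent 24 at index 4, swap → [33, 30, 4, 7, 35, -39, -33, -7, -26, -21, 24]
35 > parent 30 at index 1, swap → [33, 35, 4, 7, 30, -39, -33, -7, -26, -21, 24]
35 > parent 33 at index 0, swap → [35, 33, 4, 7, 30, -39, -33, -7, -26, -21, 24]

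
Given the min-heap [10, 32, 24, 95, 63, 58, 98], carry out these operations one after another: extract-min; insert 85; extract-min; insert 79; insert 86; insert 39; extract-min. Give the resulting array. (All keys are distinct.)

[39, 63, 58, 86, 85, 98, 79, 95]

extract-min → returns 10:
  remove root 10; move last element 98 to root → [98, 32, 24, 95, 63, 58]
  98 vs smaller child 24 at index 2, swap → [24, 32, 98, 95, 63, 58]
  98 vs only child 58 at index 5, swap → [24, 32, 58, 95, 63, 98]
insert 85:
  append 85 at index 6 → [24, 32, 58, 95, 63, 98, 85] (no swap needed)
extract-min → returns 24:
  remove root 24; move last element 85 to root → [85, 32, 58, 95, 63, 98]
  85 vs smaller child 32 at index 1, swap → [32, 85, 58, 95, 63, 98]
  85 vs smaller child 63 at index 4, swap → [32, 63, 58, 95, 85, 98]
insert 79:
  append 79 at index 6 → [32, 63, 58, 95, 85, 98, 79] (no swap needed)
insert 86:
  append 86 at index 7 → [32, 63, 58, 95, 85, 98, 79, 86]
  86 < parent 95 at index 3, swap → [32, 63, 58, 86, 85, 98, 79, 95]
insert 39:
  append 39 at index 8 → [32, 63, 58, 86, 85, 98, 79, 95, 39]
  39 < parent 86 at index 3, swap → [32, 63, 58, 39, 85, 98, 79, 95, 86]
  39 < parent 63 at index 1, swap → [32, 39, 58, 63, 85, 98, 79, 95, 86]
extract-min → returns 32:
  remove root 32; move last element 86 to root → [86, 39, 58, 63, 85, 98, 79, 95]
  86 vs smaller child 39 at index 1, swap → [39, 86, 58, 63, 85, 98, 79, 95]
  86 vs smaller child 63 at index 3, swap → [39, 63, 58, 86, 85, 98, 79, 95]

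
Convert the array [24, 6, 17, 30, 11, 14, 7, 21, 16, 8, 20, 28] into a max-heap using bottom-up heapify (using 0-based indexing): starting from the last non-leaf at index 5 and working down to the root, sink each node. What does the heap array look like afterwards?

[30, 24, 28, 21, 20, 17, 7, 6, 16, 8, 11, 14]

sift down from index 5:
  14 vs only child 28 at index 11, swap → [24, 6, 17, 30, 11, 28, 7, 21, 16, 8, 20, 14]
sift down from index 4:
  11 vs larger child 20 at index 10, swap → [24, 6, 17, 30, 20, 28, 7, 21, 16, 8, 11, 14]
sift down from index 3: already satisfies heap property
sift down from index 2:
  17 vs larger child 28 at index 5, swap → [24, 6, 28, 30, 20, 17, 7, 21, 16, 8, 11, 14]
sift down from index 1:
  6 vs larger child 30 at index 3, swap → [24, 30, 28, 6, 20, 17, 7, 21, 16, 8, 11, 14]
  6 vs larger child 21 at index 7, swap → [24, 30, 28, 21, 20, 17, 7, 6, 16, 8, 11, 14]
sift down from index 0:
  24 vs larger child 30 at index 1, swap → [30, 24, 28, 21, 20, 17, 7, 6, 16, 8, 11, 14]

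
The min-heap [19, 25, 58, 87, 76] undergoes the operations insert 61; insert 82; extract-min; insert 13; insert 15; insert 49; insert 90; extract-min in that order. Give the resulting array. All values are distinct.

[15, 49, 25, 76, 82, 61, 58, 87, 90]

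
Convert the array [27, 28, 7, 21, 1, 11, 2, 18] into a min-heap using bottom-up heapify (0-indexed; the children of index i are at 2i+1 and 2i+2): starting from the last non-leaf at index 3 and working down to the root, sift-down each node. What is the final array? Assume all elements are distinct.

[1, 18, 2, 21, 28, 11, 7, 27]

sift down from index 3:
  21 vs only child 18 at index 7, swap → [27, 28, 7, 18, 1, 11, 2, 21]
sift down from index 2:
  7 vs smaller child 2 at index 6, swap → [27, 28, 2, 18, 1, 11, 7, 21]
sift down from index 1:
  28 vs smaller child 1 at index 4, swap → [27, 1, 2, 18, 28, 11, 7, 21]
sift down from index 0:
  27 vs smaller child 1 at index 1, swap → [1, 27, 2, 18, 28, 11, 7, 21]
  27 vs smaller child 18 at index 3, swap → [1, 18, 2, 27, 28, 11, 7, 21]
  27 vs only child 21 at index 7, swap → [1, 18, 2, 21, 28, 11, 7, 27]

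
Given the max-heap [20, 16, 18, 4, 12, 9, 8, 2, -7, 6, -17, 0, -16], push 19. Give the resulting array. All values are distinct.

[20, 16, 19, 4, 12, 9, 18, 2, -7, 6, -17, 0, -16, 8]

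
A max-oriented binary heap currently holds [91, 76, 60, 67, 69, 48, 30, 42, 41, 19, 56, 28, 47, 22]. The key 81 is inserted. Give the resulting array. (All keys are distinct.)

append 81 at index 14 → [91, 76, 60, 67, 69, 48, 30, 42, 41, 19, 56, 28, 47, 22, 81]
81 > parent 30 at index 6, swap → [91, 76, 60, 67, 69, 48, 81, 42, 41, 19, 56, 28, 47, 22, 30]
81 > parent 60 at index 2, swap → [91, 76, 81, 67, 69, 48, 60, 42, 41, 19, 56, 28, 47, 22, 30]

[91, 76, 81, 67, 69, 48, 60, 42, 41, 19, 56, 28, 47, 22, 30]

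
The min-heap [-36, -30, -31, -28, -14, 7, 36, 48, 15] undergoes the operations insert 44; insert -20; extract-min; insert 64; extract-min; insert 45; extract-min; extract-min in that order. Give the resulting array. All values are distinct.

insert 44:
  append 44 at index 9 → [-36, -30, -31, -28, -14, 7, 36, 48, 15, 44] (no swap needed)
insert -20:
  append -20 at index 10 → [-36, -30, -31, -28, -14, 7, 36, 48, 15, 44, -20]
  -20 < parent -14 at index 4, swap → [-36, -30, -31, -28, -20, 7, 36, 48, 15, 44, -14]
extract-min → returns -36:
  remove root -36; move last element -14 to root → [-14, -30, -31, -28, -20, 7, 36, 48, 15, 44]
  -14 vs smaller child -31 at index 2, swap → [-31, -30, -14, -28, -20, 7, 36, 48, 15, 44]
insert 64:
  append 64 at index 10 → [-31, -30, -14, -28, -20, 7, 36, 48, 15, 44, 64] (no swap needed)
extract-min → returns -31:
  remove root -31; move last element 64 to root → [64, -30, -14, -28, -20, 7, 36, 48, 15, 44]
  64 vs smaller child -30 at index 1, swap → [-30, 64, -14, -28, -20, 7, 36, 48, 15, 44]
  64 vs smaller child -28 at index 3, swap → [-30, -28, -14, 64, -20, 7, 36, 48, 15, 44]
  64 vs smaller child 15 at index 8, swap → [-30, -28, -14, 15, -20, 7, 36, 48, 64, 44]
insert 45:
  append 45 at index 10 → [-30, -28, -14, 15, -20, 7, 36, 48, 64, 44, 45] (no swap needed)
extract-min → returns -30:
  remove root -30; move last element 45 to root → [45, -28, -14, 15, -20, 7, 36, 48, 64, 44]
  45 vs smaller child -28 at index 1, swap → [-28, 45, -14, 15, -20, 7, 36, 48, 64, 44]
  45 vs smaller child -20 at index 4, swap → [-28, -20, -14, 15, 45, 7, 36, 48, 64, 44]
  45 vs only child 44 at index 9, swap → [-28, -20, -14, 15, 44, 7, 36, 48, 64, 45]
extract-min → returns -28:
  remove root -28; move last element 45 to root → [45, -20, -14, 15, 44, 7, 36, 48, 64]
  45 vs smaller child -20 at index 1, swap → [-20, 45, -14, 15, 44, 7, 36, 48, 64]
  45 vs smaller child 15 at index 3, swap → [-20, 15, -14, 45, 44, 7, 36, 48, 64]

[-20, 15, -14, 45, 44, 7, 36, 48, 64]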